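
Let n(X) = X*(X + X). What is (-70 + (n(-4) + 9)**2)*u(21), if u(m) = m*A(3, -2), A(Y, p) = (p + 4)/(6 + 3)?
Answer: 7518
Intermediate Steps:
A(Y, p) = 4/9 + p/9 (A(Y, p) = (4 + p)/9 = (4 + p)*(1/9) = 4/9 + p/9)
u(m) = 2*m/9 (u(m) = m*(4/9 + (1/9)*(-2)) = m*(4/9 - 2/9) = m*(2/9) = 2*m/9)
n(X) = 2*X**2 (n(X) = X*(2*X) = 2*X**2)
(-70 + (n(-4) + 9)**2)*u(21) = (-70 + (2*(-4)**2 + 9)**2)*((2/9)*21) = (-70 + (2*16 + 9)**2)*(14/3) = (-70 + (32 + 9)**2)*(14/3) = (-70 + 41**2)*(14/3) = (-70 + 1681)*(14/3) = 1611*(14/3) = 7518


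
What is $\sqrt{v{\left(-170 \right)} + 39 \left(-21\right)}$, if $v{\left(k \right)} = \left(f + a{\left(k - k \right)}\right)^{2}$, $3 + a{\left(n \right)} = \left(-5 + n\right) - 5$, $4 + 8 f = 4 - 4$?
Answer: $\frac{3 i \sqrt{283}}{2} \approx 25.234 i$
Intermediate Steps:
$f = - \frac{1}{2}$ ($f = - \frac{1}{2} + \frac{4 - 4}{8} = - \frac{1}{2} + \frac{1}{8} \cdot 0 = - \frac{1}{2} + 0 = - \frac{1}{2} \approx -0.5$)
$a{\left(n \right)} = -13 + n$ ($a{\left(n \right)} = -3 + \left(\left(-5 + n\right) - 5\right) = -3 + \left(-10 + n\right) = -13 + n$)
$v{\left(k \right)} = \frac{729}{4}$ ($v{\left(k \right)} = \left(- \frac{1}{2} + \left(-13 + \left(k - k\right)\right)\right)^{2} = \left(- \frac{1}{2} + \left(-13 + 0\right)\right)^{2} = \left(- \frac{1}{2} - 13\right)^{2} = \left(- \frac{27}{2}\right)^{2} = \frac{729}{4}$)
$\sqrt{v{\left(-170 \right)} + 39 \left(-21\right)} = \sqrt{\frac{729}{4} + 39 \left(-21\right)} = \sqrt{\frac{729}{4} - 819} = \sqrt{- \frac{2547}{4}} = \frac{3 i \sqrt{283}}{2}$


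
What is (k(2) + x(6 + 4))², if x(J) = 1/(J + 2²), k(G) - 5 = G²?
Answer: 16129/196 ≈ 82.291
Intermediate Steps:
k(G) = 5 + G²
x(J) = 1/(4 + J) (x(J) = 1/(J + 4) = 1/(4 + J))
(k(2) + x(6 + 4))² = ((5 + 2²) + 1/(4 + (6 + 4)))² = ((5 + 4) + 1/(4 + 10))² = (9 + 1/14)² = (127/14)² = 16129/196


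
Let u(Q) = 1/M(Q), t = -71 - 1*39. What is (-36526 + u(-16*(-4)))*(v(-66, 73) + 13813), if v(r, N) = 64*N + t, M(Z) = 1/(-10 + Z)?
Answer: -670173000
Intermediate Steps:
t = -110 (t = -71 - 39 = -110)
v(r, N) = -110 + 64*N (v(r, N) = 64*N - 110 = -110 + 64*N)
u(Q) = -10 + Q (u(Q) = 1/(1/(-10 + Q)) = -10 + Q)
(-36526 + u(-16*(-4)))*(v(-66, 73) + 13813) = (-36526 + (-10 - 16*(-4)))*((-110 + 64*73) + 13813) = (-36526 + (-10 + 64))*((-110 + 4672) + 13813) = (-36526 + 54)*(4562 + 13813) = -36472*18375 = -670173000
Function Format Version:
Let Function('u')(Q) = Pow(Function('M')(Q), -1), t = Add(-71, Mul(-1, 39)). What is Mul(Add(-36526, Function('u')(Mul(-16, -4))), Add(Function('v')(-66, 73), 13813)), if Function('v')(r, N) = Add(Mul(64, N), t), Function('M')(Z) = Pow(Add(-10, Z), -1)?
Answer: -670173000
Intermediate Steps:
t = -110 (t = Add(-71, -39) = -110)
Function('v')(r, N) = Add(-110, Mul(64, N)) (Function('v')(r, N) = Add(Mul(64, N), -110) = Add(-110, Mul(64, N)))
Function('u')(Q) = Add(-10, Q) (Function('u')(Q) = Pow(Pow(Add(-10, Q), -1), -1) = Add(-10, Q))
Mul(Add(-36526, Function('u')(Mul(-16, -4))), Add(Function('v')(-66, 73), 13813)) = Mul(Add(-36526, Add(-10, Mul(-16, -4))), Add(Add(-110, Mul(64, 73)), 13813)) = Mul(Add(-36526, Add(-10, 64)), Add(Add(-110, 4672), 13813)) = Mul(Add(-36526, 54), Add(4562, 13813)) = Mul(-36472, 18375) = -670173000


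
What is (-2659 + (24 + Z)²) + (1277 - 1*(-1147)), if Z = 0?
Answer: 341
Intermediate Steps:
(-2659 + (24 + Z)²) + (1277 - 1*(-1147)) = (-2659 + (24 + 0)²) + (1277 - 1*(-1147)) = (-2659 + 24²) + (1277 + 1147) = (-2659 + 576) + 2424 = -2083 + 2424 = 341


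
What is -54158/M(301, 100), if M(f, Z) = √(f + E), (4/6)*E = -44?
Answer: -54158*√235/235 ≈ -3532.9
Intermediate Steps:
E = -66 (E = (3/2)*(-44) = -66)
M(f, Z) = √(-66 + f) (M(f, Z) = √(f - 66) = √(-66 + f))
-54158/M(301, 100) = -54158/√(-66 + 301) = -54158*√235/235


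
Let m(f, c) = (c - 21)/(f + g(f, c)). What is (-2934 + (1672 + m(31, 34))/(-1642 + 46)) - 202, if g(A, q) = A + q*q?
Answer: -6098194717/1943928 ≈ -3137.0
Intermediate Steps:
g(A, q) = A + q²
m(f, c) = (-21 + c)/(c² + 2*f) (m(f, c) = (c - 21)/(f + (f + c²)) = (-21 + c)/(c² + 2*f))
(-2934 + (1672 + m(31, 34))/(-1642 + 46)) - 202 = (-2934 + (1672 + (-21 + 34)/(34² + 2*31))/(-1642 + 46)) - 202 = (-2934 + (1672 + 13/(1156 + 62))/(-1596)) - 202 = (-2934 + (1672 + 13/1218)*(-1/1596)) - 202 = (-2934 + (2036509/1218)*(-1/1596)) - 202 = (-2934 - 2036509/1943928) - 202 = -5705521261/1943928 - 202 = -6098194717/1943928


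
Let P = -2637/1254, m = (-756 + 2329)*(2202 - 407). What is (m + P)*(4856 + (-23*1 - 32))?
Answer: 5666316641551/418 ≈ 1.3556e+10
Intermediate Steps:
m = 2823535 (m = 1573*1795 = 2823535)
P = -879/418 (P = -2637*1/1254 = -879/418 ≈ -2.1029)
(m + P)*(4856 + (-23*1 - 32)) = (2823535 - 879/418)*(4856 + (-23*1 - 32)) = 1180236751*(4856 + (-23 - 32))/418 = 1180236751*(4856 - 55)/418 = (1180236751/418)*4801 = 5666316641551/418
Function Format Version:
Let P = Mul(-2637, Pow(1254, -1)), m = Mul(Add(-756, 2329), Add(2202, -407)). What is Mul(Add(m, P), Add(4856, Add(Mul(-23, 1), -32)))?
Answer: Rational(5666316641551, 418) ≈ 1.3556e+10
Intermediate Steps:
m = 2823535 (m = Mul(1573, 1795) = 2823535)
P = Rational(-879, 418) (P = Mul(-2637, Rational(1, 1254)) = Rational(-879, 418) ≈ -2.1029)
Mul(Add(m, P), Add(4856, Add(Mul(-23, 1), -32))) = Mul(Add(2823535, Rational(-879, 418)), Add(4856, Add(Mul(-23, 1), -32))) = Mul(Rational(1180236751, 418), Add(4856, Add(-23, -32))) = Mul(Rational(1180236751, 418), Add(4856, -55)) = Mul(Rational(1180236751, 418), 4801) = Rational(5666316641551, 418)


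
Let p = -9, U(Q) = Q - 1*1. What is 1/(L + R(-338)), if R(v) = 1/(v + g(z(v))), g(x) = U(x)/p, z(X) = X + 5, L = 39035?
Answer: 2708/105706771 ≈ 2.5618e-5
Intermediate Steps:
U(Q) = -1 + Q (U(Q) = Q - 1 = -1 + Q)
z(X) = 5 + X
g(x) = ⅑ - x/9 (g(x) = (-1 + x)/(-9) = (-1 + x)*(-⅑) = ⅑ - x/9)
R(v) = 1/(-4/9 + 8*v/9) (R(v) = 1/(v + (⅑ - (5 + v)/9)) = 1/(v + (⅑ + (-5/9 - v/9))) = 1/(v + (-4/9 - v/9)) = 1/(-4/9 + 8*v/9))
1/(L + R(-338)) = 1/(39035 + 9/(4*(-1 + 2*(-338)))) = 1/(39035 + 9/(4*(-1 - 676))) = 1/(39035 + (9/4)/(-677)) = 1/(39035 + (9/4)*(-1/677)) = 1/(39035 - 9/2708) = 1/(105706771/2708) = 2708/105706771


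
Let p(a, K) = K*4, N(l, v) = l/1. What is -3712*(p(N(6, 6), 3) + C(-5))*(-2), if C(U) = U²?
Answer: 274688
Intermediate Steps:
N(l, v) = l (N(l, v) = l*1 = l)
p(a, K) = 4*K
-3712*(p(N(6, 6), 3) + C(-5))*(-2) = -3712*(4*3 + (-5)²)*(-2) = -3712*(12 + 25)*(-2) = -137344*(-2) = -3712*(-74) = 274688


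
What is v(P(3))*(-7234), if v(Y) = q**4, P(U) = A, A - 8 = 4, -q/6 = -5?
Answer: -5859540000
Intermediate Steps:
q = 30 (q = -6*(-5) = 30)
A = 12 (A = 8 + 4 = 12)
P(U) = 12
v(Y) = 810000 (v(Y) = 30**4 = 810000)
v(P(3))*(-7234) = 810000*(-7234) = -5859540000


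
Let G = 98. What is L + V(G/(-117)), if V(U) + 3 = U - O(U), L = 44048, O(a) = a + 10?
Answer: 44035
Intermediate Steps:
O(a) = 10 + a
V(U) = -13 (V(U) = -3 + (U - (10 + U)) = -3 + (U + (-10 - U)) = -3 - 10 = -13)
L + V(G/(-117)) = 44048 - 13 = 44035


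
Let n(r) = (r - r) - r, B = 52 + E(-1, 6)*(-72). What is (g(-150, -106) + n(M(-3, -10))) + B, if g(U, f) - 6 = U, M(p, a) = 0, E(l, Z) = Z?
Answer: -524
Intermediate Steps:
g(U, f) = 6 + U
B = -380 (B = 52 + 6*(-72) = 52 - 432 = -380)
n(r) = -r (n(r) = 0 - r = -r)
(g(-150, -106) + n(M(-3, -10))) + B = ((6 - 150) - 1*0) - 380 = (-144 + 0) - 380 = -144 - 380 = -524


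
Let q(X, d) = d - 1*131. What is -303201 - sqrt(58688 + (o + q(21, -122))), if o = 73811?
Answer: -303201 - 3*sqrt(14694) ≈ -3.0356e+5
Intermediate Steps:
q(X, d) = -131 + d (q(X, d) = d - 131 = -131 + d)
-303201 - sqrt(58688 + (o + q(21, -122))) = -303201 - sqrt(58688 + (73811 + (-131 - 122))) = -303201 - sqrt(58688 + (73811 - 253)) = -303201 - sqrt(58688 + 73558) = -303201 - sqrt(132246) = -303201 - 3*sqrt(14694)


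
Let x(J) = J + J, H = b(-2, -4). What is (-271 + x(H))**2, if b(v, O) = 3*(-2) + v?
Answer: 82369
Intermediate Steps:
b(v, O) = -6 + v
H = -8 (H = -6 - 2 = -8)
x(J) = 2*J
(-271 + x(H))**2 = (-271 + 2*(-8))**2 = (-271 - 16)**2 = (-287)**2 = 82369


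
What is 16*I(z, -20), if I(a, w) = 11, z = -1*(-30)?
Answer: 176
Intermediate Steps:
z = 30
16*I(z, -20) = 16*11 = 176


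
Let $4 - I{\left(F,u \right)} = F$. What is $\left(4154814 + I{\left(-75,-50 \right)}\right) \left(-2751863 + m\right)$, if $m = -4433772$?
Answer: $-29855544562055$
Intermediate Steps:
$I{\left(F,u \right)} = 4 - F$
$\left(4154814 + I{\left(-75,-50 \right)}\right) \left(-2751863 + m\right) = \left(4154814 + \left(4 - -75\right)\right) \left(-2751863 - 4433772\right) = \left(4154814 + \left(4 + 75\right)\right) \left(-7185635\right) = \left(4154814 + 79\right) \left(-7185635\right) = 4154893 \left(-7185635\right) = -29855544562055$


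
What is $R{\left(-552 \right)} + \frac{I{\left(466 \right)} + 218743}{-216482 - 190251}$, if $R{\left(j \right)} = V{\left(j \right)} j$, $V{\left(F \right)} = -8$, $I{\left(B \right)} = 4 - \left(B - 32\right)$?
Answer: $\frac{1795914615}{406733} \approx 4415.5$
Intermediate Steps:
$I{\left(B \right)} = 36 - B$ ($I{\left(B \right)} = 4 - \left(B - 32\right) = 4 - \left(-32 + B\right) = 36 - B$)
$R{\left(j \right)} = - 8 j$
$R{\left(-552 \right)} + \frac{I{\left(466 \right)} + 218743}{-216482 - 190251} = \left(-8\right) \left(-552\right) + \frac{\left(36 - 466\right) + 218743}{-216482 - 190251} = 4416 + \frac{\left(36 - 466\right) + 218743}{-406733} = 4416 + \left(-430 + 218743\right) \left(- \frac{1}{406733}\right) = 4416 + 218313 \left(- \frac{1}{406733}\right) = 4416 - \frac{218313}{406733} = \frac{1795914615}{406733}$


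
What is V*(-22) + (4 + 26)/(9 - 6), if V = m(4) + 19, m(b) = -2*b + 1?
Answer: -254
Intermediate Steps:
m(b) = 1 - 2*b
V = 12 (V = (1 - 2*4) + 19 = (1 - 8) + 19 = -7 + 19 = 12)
V*(-22) + (4 + 26)/(9 - 6) = 12*(-22) + (4 + 26)/(9 - 6) = -264 + 30/3 = -264 + 30*(⅓) = -264 + 10 = -254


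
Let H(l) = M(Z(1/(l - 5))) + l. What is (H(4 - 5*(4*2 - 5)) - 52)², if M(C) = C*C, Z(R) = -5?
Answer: 1444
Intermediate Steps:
M(C) = C²
H(l) = 25 + l (H(l) = (-5)² + l = 25 + l)
(H(4 - 5*(4*2 - 5)) - 52)² = ((25 + (4 - 5*(4*2 - 5))) - 52)² = ((25 + (4 - 5*(8 - 5))) - 52)² = ((25 + (4 - 5*3)) - 52)² = ((25 + (4 - 15)) - 52)² = ((25 - 11) - 52)² = (14 - 52)² = (-38)² = 1444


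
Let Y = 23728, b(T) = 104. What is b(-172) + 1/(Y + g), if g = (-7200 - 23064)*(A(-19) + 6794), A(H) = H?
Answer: 21321546687/205014872 ≈ 104.00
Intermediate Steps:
g = -205038600 (g = (-7200 - 23064)*(-19 + 6794) = -30264*6775 = -205038600)
b(-172) + 1/(Y + g) = 104 + 1/(23728 - 205038600) = 104 + 1/(-205014872) = 104 - 1/205014872 = 21321546687/205014872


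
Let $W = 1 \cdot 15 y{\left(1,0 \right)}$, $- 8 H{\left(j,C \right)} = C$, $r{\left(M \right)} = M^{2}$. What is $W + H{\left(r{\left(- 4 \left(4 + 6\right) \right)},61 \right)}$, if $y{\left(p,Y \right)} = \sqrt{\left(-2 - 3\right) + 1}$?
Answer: $- \frac{61}{8} + 30 i \approx -7.625 + 30.0 i$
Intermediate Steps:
$H{\left(j,C \right)} = - \frac{C}{8}$
$y{\left(p,Y \right)} = 2 i$ ($y{\left(p,Y \right)} = \sqrt{-5 + 1} = \sqrt{-4} = 2 i$)
$W = 30 i$ ($W = 1 \cdot 15 \cdot 2 i = 15 \cdot 2 i = 30 i \approx 30.0 i$)
$W + H{\left(r{\left(- 4 \left(4 + 6\right) \right)},61 \right)} = 30 i - \frac{61}{8} = - \frac{61}{8} + 30 i$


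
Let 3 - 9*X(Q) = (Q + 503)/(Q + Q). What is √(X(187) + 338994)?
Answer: √11854285674/187 ≈ 582.23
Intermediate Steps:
X(Q) = ⅓ - (503 + Q)/(18*Q) (X(Q) = ⅓ - (Q + 503)/(9*(Q + Q)) = ⅓ - (503 + Q)/(9*(2*Q)) = ⅓ - (503 + Q)*1/(2*Q)/9 = ⅓ - (503 + Q)/(18*Q))
√(X(187) + 338994) = √((1/18)*(-503 + 5*187)/187 + 338994) = √((1/18)*(1/187)*(-503 + 935) + 338994) = √((1/18)*(1/187)*432 + 338994) = √(24/187 + 338994) = √(63391902/187) = √11854285674/187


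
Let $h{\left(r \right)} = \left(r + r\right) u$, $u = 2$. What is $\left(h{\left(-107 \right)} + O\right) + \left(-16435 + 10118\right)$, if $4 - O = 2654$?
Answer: $-9395$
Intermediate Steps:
$O = -2650$ ($O = 4 - 2654 = -2650$)
$h{\left(r \right)} = 4 r$ ($h{\left(r \right)} = \left(r + r\right) 2 = 2 r 2 = 4 r$)
$\left(h{\left(-107 \right)} + O\right) + \left(-16435 + 10118\right) = \left(4 \left(-107\right) - 2650\right) + \left(-16435 + 10118\right) = \left(-428 - 2650\right) - 6317 = -3078 - 6317 = -9395$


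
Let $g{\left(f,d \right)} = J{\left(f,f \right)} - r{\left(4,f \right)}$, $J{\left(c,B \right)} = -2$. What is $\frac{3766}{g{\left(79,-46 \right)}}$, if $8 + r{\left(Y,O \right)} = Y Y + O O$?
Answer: $- \frac{538}{893} \approx -0.60246$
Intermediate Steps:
$r{\left(Y,O \right)} = -8 + O^{2} + Y^{2}$ ($r{\left(Y,O \right)} = -8 + \left(Y Y + O O\right) = -8 + \left(Y^{2} + O^{2}\right) = -8 + \left(O^{2} + Y^{2}\right) = -8 + O^{2} + Y^{2}$)
$g{\left(f,d \right)} = -10 - f^{2}$ ($g{\left(f,d \right)} = -2 - \left(-8 + f^{2} + 4^{2}\right) = -2 - \left(-8 + f^{2} + 16\right) = -2 - \left(8 + f^{2}\right) = -10 - f^{2}$)
$\frac{3766}{g{\left(79,-46 \right)}} = \frac{3766}{-10 - 79^{2}} = \frac{3766}{-10 - 6241} = \frac{3766}{-6251} = 3766 \left(- \frac{1}{6251}\right) = - \frac{538}{893}$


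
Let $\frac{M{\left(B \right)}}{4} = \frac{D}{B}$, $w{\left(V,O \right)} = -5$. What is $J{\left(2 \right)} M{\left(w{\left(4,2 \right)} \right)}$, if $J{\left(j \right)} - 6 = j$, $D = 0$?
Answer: $0$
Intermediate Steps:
$J{\left(j \right)} = 6 + j$
$M{\left(B \right)} = 0$ ($M{\left(B \right)} = 4 \frac{0}{B} = 4 \cdot 0 = 0$)
$J{\left(2 \right)} M{\left(w{\left(4,2 \right)} \right)} = \left(6 + 2\right) 0 = 8 \cdot 0 = 0$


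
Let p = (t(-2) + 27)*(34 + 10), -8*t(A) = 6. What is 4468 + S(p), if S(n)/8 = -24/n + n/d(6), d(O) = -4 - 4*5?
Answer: 1571891/385 ≈ 4082.8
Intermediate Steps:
t(A) = -¾ (t(A) = -⅛*6 = -¾)
d(O) = -24 (d(O) = -4 - 20 = -24)
p = 1155 (p = (-¾ + 27)*(34 + 10) = (105/4)*44 = 1155)
S(n) = -192/n - n/3 (S(n) = 8*(-24/n + n/(-24)) = 8*(-24/n + n*(-1/24)) = 8*(-24/n - n/24) = -192/n - n/3)
4468 + S(p) = 4468 + (-192/1155 - ⅓*1155) = 4468 + (-192*1/1155 - 385) = 4468 + (-64/385 - 385) = 4468 - 148289/385 = 1571891/385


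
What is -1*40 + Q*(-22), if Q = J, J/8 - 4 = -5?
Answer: 136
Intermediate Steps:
J = -8 (J = 32 + 8*(-5) = 32 - 40 = -8)
Q = -8
-1*40 + Q*(-22) = -1*40 - 8*(-22) = -40 + 176 = 136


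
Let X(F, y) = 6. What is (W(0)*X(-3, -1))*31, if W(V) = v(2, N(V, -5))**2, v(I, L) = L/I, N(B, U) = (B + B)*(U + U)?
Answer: 0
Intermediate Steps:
N(B, U) = 4*B*U (N(B, U) = (2*B)*(2*U) = 4*B*U)
W(V) = 100*V**2 (W(V) = ((4*V*(-5))/2)**2 = (-20*V*(1/2))**2 = (-10*V)**2 = 100*V**2)
(W(0)*X(-3, -1))*31 = ((100*0**2)*6)*31 = ((100*0)*6)*31 = (0*6)*31 = 0*31 = 0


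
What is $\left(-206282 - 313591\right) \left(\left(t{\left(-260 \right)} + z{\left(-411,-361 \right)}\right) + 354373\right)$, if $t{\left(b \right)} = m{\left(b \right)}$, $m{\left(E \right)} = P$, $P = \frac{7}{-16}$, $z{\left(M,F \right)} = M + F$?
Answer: $- \frac{2941238163657}{16} \approx -1.8383 \cdot 10^{11}$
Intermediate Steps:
$z{\left(M,F \right)} = F + M$
$P = - \frac{7}{16}$ ($P = 7 \left(- \frac{1}{16}\right) = - \frac{7}{16} \approx -0.4375$)
$m{\left(E \right)} = - \frac{7}{16}$
$t{\left(b \right)} = - \frac{7}{16}$
$\left(-206282 - 313591\right) \left(\left(t{\left(-260 \right)} + z{\left(-411,-361 \right)}\right) + 354373\right) = \left(-206282 - 313591\right) \left(\left(- \frac{7}{16} - 772\right) + 354373\right) = - 519873 \left(\left(- \frac{7}{16} - 772\right) + 354373\right) = - 519873 \left(- \frac{12359}{16} + 354373\right) = \left(-519873\right) \frac{5657609}{16} = - \frac{2941238163657}{16}$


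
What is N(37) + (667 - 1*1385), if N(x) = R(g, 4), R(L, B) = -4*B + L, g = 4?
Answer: -730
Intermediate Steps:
R(L, B) = L - 4*B
N(x) = -12 (N(x) = 4 - 4*4 = 4 - 16 = -12)
N(37) + (667 - 1*1385) = -12 + (667 - 1*1385) = -12 + (667 - 1385) = -12 - 718 = -730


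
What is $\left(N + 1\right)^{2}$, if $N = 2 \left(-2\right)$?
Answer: $9$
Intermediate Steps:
$N = -4$
$\left(N + 1\right)^{2} = \left(-4 + 1\right)^{2} = \left(-3\right)^{2} = 9$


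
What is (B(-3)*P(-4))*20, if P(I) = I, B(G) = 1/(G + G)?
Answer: 40/3 ≈ 13.333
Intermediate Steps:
B(G) = 1/(2*G)
(B(-3)*P(-4))*20 = (((½)/(-3))*(-4))*20 = (((½)*(-⅓))*(-4))*20 = -⅙*(-4)*20 = (⅔)*20 = 40/3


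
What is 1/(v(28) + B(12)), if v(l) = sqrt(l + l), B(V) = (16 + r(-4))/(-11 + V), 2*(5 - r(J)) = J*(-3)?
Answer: 15/169 - 2*sqrt(14)/169 ≈ 0.044477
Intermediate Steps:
r(J) = 5 + 3*J/2 (r(J) = 5 - J*(-3)/2 = 5 - (-3)*J/2 = 5 + 3*J/2)
B(V) = 15/(-11 + V) (B(V) = (16 + (5 + (3/2)*(-4)))/(-11 + V) = (16 + (5 - 6))/(-11 + V) = (16 - 1)/(-11 + V) = 15/(-11 + V))
v(l) = sqrt(2)*sqrt(l) (v(l) = sqrt(2*l) = sqrt(2)*sqrt(l))
1/(v(28) + B(12)) = 1/(sqrt(2)*sqrt(28) + 15/(-11 + 12)) = 1/(sqrt(2)*(2*sqrt(7)) + 15/1) = 1/(2*sqrt(14) + 15*1) = 1/(2*sqrt(14) + 15) = 1/(15 + 2*sqrt(14))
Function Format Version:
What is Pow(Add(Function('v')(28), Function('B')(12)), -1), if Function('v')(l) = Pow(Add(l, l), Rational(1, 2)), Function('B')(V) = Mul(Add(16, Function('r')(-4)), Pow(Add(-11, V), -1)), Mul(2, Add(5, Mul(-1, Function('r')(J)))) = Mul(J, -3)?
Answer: Add(Rational(15, 169), Mul(Rational(-2, 169), Pow(14, Rational(1, 2)))) ≈ 0.044477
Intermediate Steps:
Function('r')(J) = Add(5, Mul(Rational(3, 2), J)) (Function('r')(J) = Add(5, Mul(Rational(-1, 2), Mul(J, -3))) = Add(5, Mul(Rational(-1, 2), Mul(-3, J))) = Add(5, Mul(Rational(3, 2), J)))
Function('B')(V) = Mul(15, Pow(Add(-11, V), -1)) (Function('B')(V) = Mul(Add(16, Add(5, Mul(Rational(3, 2), -4))), Pow(Add(-11, V), -1)) = Mul(Add(16, Add(5, -6)), Pow(Add(-11, V), -1)) = Mul(Add(16, -1), Pow(Add(-11, V), -1)) = Mul(15, Pow(Add(-11, V), -1)))
Function('v')(l) = Mul(Pow(2, Rational(1, 2)), Pow(l, Rational(1, 2))) (Function('v')(l) = Pow(Mul(2, l), Rational(1, 2)) = Mul(Pow(2, Rational(1, 2)), Pow(l, Rational(1, 2))))
Pow(Add(Function('v')(28), Function('B')(12)), -1) = Pow(Add(Mul(Pow(2, Rational(1, 2)), Pow(28, Rational(1, 2))), Mul(15, Pow(Add(-11, 12), -1))), -1) = Pow(Add(Mul(Pow(2, Rational(1, 2)), Mul(2, Pow(7, Rational(1, 2)))), Mul(15, Pow(1, -1))), -1) = Pow(Add(Mul(2, Pow(14, Rational(1, 2))), Mul(15, 1)), -1) = Pow(Add(Mul(2, Pow(14, Rational(1, 2))), 15), -1) = Pow(Add(15, Mul(2, Pow(14, Rational(1, 2)))), -1)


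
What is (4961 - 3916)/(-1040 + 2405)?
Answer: 209/273 ≈ 0.76557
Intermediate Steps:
(4961 - 3916)/(-1040 + 2405) = 1045/1365 = 1045*(1/1365) = 209/273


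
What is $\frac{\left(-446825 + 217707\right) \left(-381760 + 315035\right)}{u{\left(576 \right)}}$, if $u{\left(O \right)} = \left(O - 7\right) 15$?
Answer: $\frac{3057579710}{1707} \approx 1.7912 \cdot 10^{6}$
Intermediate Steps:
$u{\left(O \right)} = -105 + 15 O$ ($u{\left(O \right)} = \left(-7 + O\right) 15 = -105 + 15 O$)
$\frac{\left(-446825 + 217707\right) \left(-381760 + 315035\right)}{u{\left(576 \right)}} = \frac{\left(-446825 + 217707\right) \left(-381760 + 315035\right)}{-105 + 15 \cdot 576} = \frac{\left(-229118\right) \left(-66725\right)}{-105 + 8640} = \frac{15287898550}{8535} = 15287898550 \cdot \frac{1}{8535} = \frac{3057579710}{1707}$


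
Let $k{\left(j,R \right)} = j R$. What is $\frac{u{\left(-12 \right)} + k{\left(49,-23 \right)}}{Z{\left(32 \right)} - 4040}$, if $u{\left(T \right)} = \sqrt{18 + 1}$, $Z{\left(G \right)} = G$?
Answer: $\frac{1127}{4008} - \frac{\sqrt{19}}{4008} \approx 0.2801$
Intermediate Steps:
$k{\left(j,R \right)} = R j$
$u{\left(T \right)} = \sqrt{19}$
$\frac{u{\left(-12 \right)} + k{\left(49,-23 \right)}}{Z{\left(32 \right)} - 4040} = \frac{\sqrt{19} - 1127}{32 - 4040} = \frac{\sqrt{19} - 1127}{-4008} = \left(-1127 + \sqrt{19}\right) \left(- \frac{1}{4008}\right) = \frac{1127}{4008} - \frac{\sqrt{19}}{4008}$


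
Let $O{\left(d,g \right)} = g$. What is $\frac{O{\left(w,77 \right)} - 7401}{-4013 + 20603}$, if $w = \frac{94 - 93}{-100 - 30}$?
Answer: $- \frac{3662}{8295} \approx -0.44147$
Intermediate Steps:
$w = - \frac{1}{130}$ ($w = 1 \frac{1}{-130} = 1 \left(- \frac{1}{130}\right) = - \frac{1}{130} \approx -0.0076923$)
$\frac{O{\left(w,77 \right)} - 7401}{-4013 + 20603} = \frac{77 - 7401}{-4013 + 20603} = - \frac{7324}{16590} = \left(-7324\right) \frac{1}{16590} = - \frac{3662}{8295}$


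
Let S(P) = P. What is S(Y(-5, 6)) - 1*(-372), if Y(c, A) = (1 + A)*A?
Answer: 414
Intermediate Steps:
Y(c, A) = A*(1 + A)
S(Y(-5, 6)) - 1*(-372) = 6*(1 + 6) - 1*(-372) = 6*7 + 372 = 42 + 372 = 414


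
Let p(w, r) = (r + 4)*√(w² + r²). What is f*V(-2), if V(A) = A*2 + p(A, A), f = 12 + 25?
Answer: -148 + 148*√2 ≈ 61.304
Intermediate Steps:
f = 37
p(w, r) = √(r² + w²)*(4 + r) (p(w, r) = (4 + r)*√(r² + w²) = √(r² + w²)*(4 + r))
V(A) = 2*A + √2*√(A²)*(4 + A) (V(A) = A*2 + √(A² + A²)*(4 + A) = 2*A + √(2*A²)*(4 + A) = 2*A + (√2*√(A²))*(4 + A) = 2*A + √2*√(A²)*(4 + A))
f*V(-2) = 37*(2*(-2) + √2*√((-2)²)*(4 - 2)) = 37*(-4 + √2*√4*2) = 37*(-4 + √2*2*2) = 37*(-4 + 4*√2) = -148 + 148*√2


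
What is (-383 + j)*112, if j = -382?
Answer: -85680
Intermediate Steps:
(-383 + j)*112 = (-383 - 382)*112 = -765*112 = -85680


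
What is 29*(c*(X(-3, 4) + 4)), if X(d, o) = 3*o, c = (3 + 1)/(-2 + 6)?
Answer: 464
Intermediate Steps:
c = 1 (c = 4/4 = 4*(1/4) = 1)
29*(c*(X(-3, 4) + 4)) = 29*(1*(3*4 + 4)) = 29*(1*(12 + 4)) = 29*(1*16) = 29*16 = 464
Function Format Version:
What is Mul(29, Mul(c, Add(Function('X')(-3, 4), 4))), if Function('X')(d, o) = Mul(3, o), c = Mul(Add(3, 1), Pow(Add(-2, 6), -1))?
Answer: 464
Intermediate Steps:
c = 1 (c = Mul(4, Pow(4, -1)) = Mul(4, Rational(1, 4)) = 1)
Mul(29, Mul(c, Add(Function('X')(-3, 4), 4))) = Mul(29, Mul(1, Add(Mul(3, 4), 4))) = Mul(29, Mul(1, Add(12, 4))) = Mul(29, Mul(1, 16)) = Mul(29, 16) = 464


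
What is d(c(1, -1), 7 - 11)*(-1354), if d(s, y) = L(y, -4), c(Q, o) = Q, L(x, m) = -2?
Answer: 2708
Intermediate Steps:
d(s, y) = -2
d(c(1, -1), 7 - 11)*(-1354) = -2*(-1354) = 2708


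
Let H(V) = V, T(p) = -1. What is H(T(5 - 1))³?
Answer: -1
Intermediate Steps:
H(T(5 - 1))³ = (-1)³ = -1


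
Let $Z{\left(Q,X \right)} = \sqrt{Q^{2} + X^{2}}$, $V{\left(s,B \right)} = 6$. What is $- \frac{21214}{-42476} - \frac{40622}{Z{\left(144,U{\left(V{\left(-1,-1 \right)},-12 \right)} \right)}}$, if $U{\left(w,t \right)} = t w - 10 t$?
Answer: $\frac{10607}{21238} - \frac{20311 \sqrt{10}}{240} \approx -267.12$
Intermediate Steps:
$U{\left(w,t \right)} = - 10 t + t w$
$- \frac{21214}{-42476} - \frac{40622}{Z{\left(144,U{\left(V{\left(-1,-1 \right)},-12 \right)} \right)}} = - \frac{21214}{-42476} - \frac{40622}{\sqrt{144^{2} + \left(- 12 \left(-10 + 6\right)\right)^{2}}} = \left(-21214\right) \left(- \frac{1}{42476}\right) - \frac{40622}{\sqrt{20736 + \left(\left(-12\right) \left(-4\right)\right)^{2}}} = \frac{10607}{21238} - \frac{40622}{\sqrt{20736 + 48^{2}}} = \frac{10607}{21238} - \frac{40622}{\sqrt{20736 + 2304}} = \frac{10607}{21238} - \frac{40622}{\sqrt{23040}} = \frac{10607}{21238} - \frac{40622}{48 \sqrt{10}} = \frac{10607}{21238} - 40622 \frac{\sqrt{10}}{480} = \frac{10607}{21238} - \frac{20311 \sqrt{10}}{240}$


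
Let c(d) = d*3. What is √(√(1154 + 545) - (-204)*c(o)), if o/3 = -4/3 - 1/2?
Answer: √(-3366 + √1699) ≈ 57.661*I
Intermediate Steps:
o = -11/2 (o = 3*(-4/3 - 1/2) = 3*(-4*⅓ - 1*½) = 3*(-4/3 - ½) = 3*(-11/6) = -11/2 ≈ -5.5000)
c(d) = 3*d
√(√(1154 + 545) - (-204)*c(o)) = √(√(1154 + 545) - (-204)*3*(-11/2)) = √(√1699 - (-204)*(-33)/2) = √(√1699 - 34*99) = √(√1699 - 3366) = √(-3366 + √1699)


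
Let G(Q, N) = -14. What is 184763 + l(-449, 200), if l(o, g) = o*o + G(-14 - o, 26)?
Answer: 386350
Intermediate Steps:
l(o, g) = -14 + o**2 (l(o, g) = o*o - 14 = o**2 - 14 = -14 + o**2)
184763 + l(-449, 200) = 184763 + (-14 + (-449)**2) = 184763 + (-14 + 201601) = 184763 + 201587 = 386350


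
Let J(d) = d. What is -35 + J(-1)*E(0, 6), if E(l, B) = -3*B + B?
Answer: -23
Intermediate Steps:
E(l, B) = -2*B
-35 + J(-1)*E(0, 6) = -35 - (-2)*6 = -35 - 1*(-12) = -35 + 12 = -23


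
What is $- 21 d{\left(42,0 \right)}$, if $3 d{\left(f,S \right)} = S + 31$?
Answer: $-217$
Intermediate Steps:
$d{\left(f,S \right)} = \frac{31}{3} + \frac{S}{3}$ ($d{\left(f,S \right)} = \frac{S + 31}{3} = \frac{31 + S}{3} = \frac{31}{3} + \frac{S}{3}$)
$- 21 d{\left(42,0 \right)} = - 21 \left(\frac{31}{3} + \frac{1}{3} \cdot 0\right) = - 21 \left(\frac{31}{3} + 0\right) = \left(-21\right) \frac{31}{3} = -217$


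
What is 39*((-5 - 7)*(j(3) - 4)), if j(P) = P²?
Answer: -2340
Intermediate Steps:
39*((-5 - 7)*(j(3) - 4)) = 39*((-5 - 7)*(3² - 4)) = 39*(-12*(9 - 4)) = 39*(-12*5) = 39*(-60) = -2340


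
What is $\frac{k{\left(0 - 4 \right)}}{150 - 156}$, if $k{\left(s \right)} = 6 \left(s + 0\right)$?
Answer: $4$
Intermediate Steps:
$k{\left(s \right)} = 6 s$
$\frac{k{\left(0 - 4 \right)}}{150 - 156} = \frac{6 \left(0 - 4\right)}{150 - 156} = \frac{6 \left(-4\right)}{-6} = \left(- \frac{1}{6}\right) \left(-24\right) = 4$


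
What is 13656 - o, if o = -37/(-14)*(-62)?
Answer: 96739/7 ≈ 13820.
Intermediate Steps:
o = -1147/7 (o = -37*(-1/14)*(-62) = (37/14)*(-62) = -1147/7 ≈ -163.86)
13656 - o = 13656 - 1*(-1147/7) = 13656 + 1147/7 = 96739/7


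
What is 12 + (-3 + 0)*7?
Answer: -9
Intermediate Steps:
12 + (-3 + 0)*7 = 12 - 3*7 = 12 - 21 = -9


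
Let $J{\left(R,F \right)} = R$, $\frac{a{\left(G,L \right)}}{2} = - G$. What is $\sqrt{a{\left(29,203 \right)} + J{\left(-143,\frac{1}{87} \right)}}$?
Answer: $i \sqrt{201} \approx 14.177 i$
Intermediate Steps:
$a{\left(G,L \right)} = - 2 G$ ($a{\left(G,L \right)} = 2 \left(- G\right) = - 2 G$)
$\sqrt{a{\left(29,203 \right)} + J{\left(-143,\frac{1}{87} \right)}} = \sqrt{\left(-2\right) 29 - 143} = \sqrt{-58 - 143} = \sqrt{-201} = i \sqrt{201}$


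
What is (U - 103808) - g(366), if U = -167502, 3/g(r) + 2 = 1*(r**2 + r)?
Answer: -36442359203/134320 ≈ -2.7131e+5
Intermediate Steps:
g(r) = 3/(-2 + r + r**2) (g(r) = 3/(-2 + 1*(r**2 + r)) = 3/(-2 + 1*(r + r**2)) = 3/(-2 + (r + r**2)) = 3/(-2 + r + r**2))
(U - 103808) - g(366) = (-167502 - 103808) - 3/(-2 + 366 + 366**2) = -271310 - 3/(-2 + 366 + 133956) = -271310 - 3/134320 = -36442359203/134320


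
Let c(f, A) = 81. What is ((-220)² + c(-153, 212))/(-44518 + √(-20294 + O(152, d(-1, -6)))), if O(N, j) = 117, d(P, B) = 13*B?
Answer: -2158277158/1981872501 - 48481*I*√20177/1981872501 ≈ -1.089 - 0.0034748*I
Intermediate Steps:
((-220)² + c(-153, 212))/(-44518 + √(-20294 + O(152, d(-1, -6)))) = ((-220)² + 81)/(-44518 + √(-20294 + 117)) = (48400 + 81)/(-44518 + √(-20177)) = 48481/(-44518 + I*√20177)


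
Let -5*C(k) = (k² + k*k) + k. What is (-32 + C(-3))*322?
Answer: -11270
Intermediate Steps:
C(k) = -2*k²/5 - k/5 (C(k) = -((k² + k*k) + k)/5 = -((k² + k²) + k)/5 = -(2*k² + k)/5 = -(k + 2*k²)/5 = -2*k²/5 - k/5)
(-32 + C(-3))*322 = (-32 - ⅕*(-3)*(1 + 2*(-3)))*322 = (-32 - ⅕*(-3)*(1 - 6))*322 = (-32 - ⅕*(-3)*(-5))*322 = (-32 - 3)*322 = -35*322 = -11270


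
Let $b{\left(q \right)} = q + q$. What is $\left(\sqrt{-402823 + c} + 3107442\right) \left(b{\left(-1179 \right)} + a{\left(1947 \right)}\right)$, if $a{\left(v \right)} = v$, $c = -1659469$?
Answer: $-1277158662 - 822 i \sqrt{515573} \approx -1.2772 \cdot 10^{9} - 5.9022 \cdot 10^{5} i$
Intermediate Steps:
$b{\left(q \right)} = 2 q$
$\left(\sqrt{-402823 + c} + 3107442\right) \left(b{\left(-1179 \right)} + a{\left(1947 \right)}\right) = \left(\sqrt{-402823 - 1659469} + 3107442\right) \left(2 \left(-1179\right) + 1947\right) = \left(\sqrt{-2062292} + 3107442\right) \left(-2358 + 1947\right) = \left(2 i \sqrt{515573} + 3107442\right) \left(-411\right) = \left(3107442 + 2 i \sqrt{515573}\right) \left(-411\right) = -1277158662 - 822 i \sqrt{515573}$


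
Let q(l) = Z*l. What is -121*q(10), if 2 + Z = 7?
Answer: -6050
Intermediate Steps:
Z = 5 (Z = -2 + 7 = 5)
q(l) = 5*l
-121*q(10) = -605*10 = -121*50 = -6050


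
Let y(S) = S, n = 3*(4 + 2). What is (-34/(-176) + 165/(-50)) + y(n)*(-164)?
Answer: -1300247/440 ≈ -2955.1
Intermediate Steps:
n = 18 (n = 3*6 = 18)
(-34/(-176) + 165/(-50)) + y(n)*(-164) = (-34/(-176) + 165/(-50)) + 18*(-164) = (-34*(-1/176) + 165*(-1/50)) - 2952 = (17/88 - 33/10) - 2952 = -1367/440 - 2952 = -1300247/440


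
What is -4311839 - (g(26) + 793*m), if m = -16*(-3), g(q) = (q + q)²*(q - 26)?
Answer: -4349903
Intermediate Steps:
g(q) = 4*q²*(-26 + q) (g(q) = (2*q)²*(-26 + q) = (4*q²)*(-26 + q) = 4*q²*(-26 + q))
m = 48
-4311839 - (g(26) + 793*m) = -4311839 - (4*26²*(-26 + 26) + 793*48) = -4311839 - (4*676*0 + 38064) = -4311839 - (0 + 38064) = -4311839 - 1*38064 = -4311839 - 38064 = -4349903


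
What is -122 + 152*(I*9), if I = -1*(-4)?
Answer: 5350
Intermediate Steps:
I = 4
-122 + 152*(I*9) = -122 + 152*(4*9) = -122 + 152*36 = -122 + 5472 = 5350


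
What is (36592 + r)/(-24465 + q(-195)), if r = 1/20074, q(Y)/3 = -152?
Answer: -734547809/500264154 ≈ -1.4683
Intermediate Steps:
q(Y) = -456 (q(Y) = 3*(-152) = -456)
r = 1/20074 ≈ 4.9816e-5
(36592 + r)/(-24465 + q(-195)) = (36592 + 1/20074)/(-24465 - 456) = (734547809/20074)/(-24921) = (734547809/20074)*(-1/24921) = -734547809/500264154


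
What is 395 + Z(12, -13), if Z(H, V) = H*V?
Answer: 239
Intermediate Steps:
395 + Z(12, -13) = 395 + 12*(-13) = 395 - 156 = 239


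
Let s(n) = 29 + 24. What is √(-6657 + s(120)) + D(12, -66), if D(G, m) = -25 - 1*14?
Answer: -39 + 2*I*√1651 ≈ -39.0 + 81.265*I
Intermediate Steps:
D(G, m) = -39 (D(G, m) = -25 - 14 = -39)
s(n) = 53
√(-6657 + s(120)) + D(12, -66) = √(-6657 + 53) - 39 = √(-6604) - 39 = 2*I*√1651 - 39 = -39 + 2*I*√1651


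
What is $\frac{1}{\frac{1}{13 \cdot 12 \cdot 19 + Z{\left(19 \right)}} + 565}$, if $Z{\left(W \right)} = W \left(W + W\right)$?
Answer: $\frac{3686}{2082591} \approx 0.0017699$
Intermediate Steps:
$Z{\left(W \right)} = 2 W^{2}$ ($Z{\left(W \right)} = W 2 W = 2 W^{2}$)
$\frac{1}{\frac{1}{13 \cdot 12 \cdot 19 + Z{\left(19 \right)}} + 565} = \frac{1}{\frac{1}{13 \cdot 12 \cdot 19 + 2 \cdot 19^{2}} + 565} = \frac{1}{\frac{1}{156 \cdot 19 + 2 \cdot 361} + 565} = \frac{1}{\frac{1}{2964 + 722} + 565} = \frac{1}{\frac{1}{3686} + 565} = \frac{1}{\frac{2082591}{3686}} = \frac{3686}{2082591}$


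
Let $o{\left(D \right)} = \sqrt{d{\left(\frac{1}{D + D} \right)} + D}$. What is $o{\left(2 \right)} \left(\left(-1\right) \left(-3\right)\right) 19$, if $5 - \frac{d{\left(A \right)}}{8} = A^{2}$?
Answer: $\frac{57 \sqrt{166}}{2} \approx 367.2$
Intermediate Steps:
$d{\left(A \right)} = 40 - 8 A^{2}$
$o{\left(D \right)} = \sqrt{40 + D - \frac{2}{D^{2}}}$ ($o{\left(D \right)} = \sqrt{\left(40 - 8 \left(\frac{1}{D + D}\right)^{2}\right) + D} = \sqrt{\left(40 - 8 \left(\frac{1}{2 D}\right)^{2}\right) + D} = \sqrt{\left(40 - 8 \frac{1}{4 D^{2}}\right) + D} = \sqrt{\left(40 - \frac{2}{D^{2}}\right) + D} = \sqrt{40 + D - \frac{2}{D^{2}}}$)
$o{\left(2 \right)} \left(\left(-1\right) \left(-3\right)\right) 19 = \sqrt{40 + 2 - \frac{2}{4}} \left(\left(-1\right) \left(-3\right)\right) 19 = \sqrt{40 + 2 - \frac{1}{2}} \cdot 3 \cdot 19 = \sqrt{\frac{83}{2}} \cdot 3 \cdot 19 = \frac{\sqrt{166}}{2} \cdot 3 \cdot 19 = \frac{3 \sqrt{166}}{2} \cdot 19 = \frac{57 \sqrt{166}}{2}$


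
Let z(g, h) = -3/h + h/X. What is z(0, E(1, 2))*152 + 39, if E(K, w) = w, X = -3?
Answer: -871/3 ≈ -290.33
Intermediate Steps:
z(g, h) = -3/h - h/3 (z(g, h) = -3/h + h/(-3) = -3/h + h*(-⅓) = -3/h - h/3)
z(0, E(1, 2))*152 + 39 = (-3/2 - ⅓*2)*152 + 39 = (-3*½ - ⅔)*152 + 39 = (-3/2 - ⅔)*152 + 39 = -13/6*152 + 39 = -988/3 + 39 = -871/3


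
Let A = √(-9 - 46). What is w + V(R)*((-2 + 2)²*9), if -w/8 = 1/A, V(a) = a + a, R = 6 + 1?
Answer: 8*I*√55/55 ≈ 1.0787*I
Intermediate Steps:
R = 7
A = I*√55 (A = √(-55) = I*√55 ≈ 7.4162*I)
V(a) = 2*a
w = 8*I*√55/55 (w = -8*(-I*√55/55) = -(-8)*I*√55/55 = 8*I*√55/55 ≈ 1.0787*I)
w + V(R)*((-2 + 2)²*9) = 8*I*√55/55 + (2*7)*((-2 + 2)²*9) = 8*I*√55/55 + 14*(0²*9) = 8*I*√55/55 + 14*(0*9) = 8*I*√55/55 + 14*0 = 8*I*√55/55 + 0 = 8*I*√55/55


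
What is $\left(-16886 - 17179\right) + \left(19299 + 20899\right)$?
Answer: $6133$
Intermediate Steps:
$\left(-16886 - 17179\right) + \left(19299 + 20899\right) = \left(-16886 - 17179\right) + 40198 = -34065 + 40198 = 6133$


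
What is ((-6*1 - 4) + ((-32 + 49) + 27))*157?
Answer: 5338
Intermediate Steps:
((-6*1 - 4) + ((-32 + 49) + 27))*157 = ((-6 - 4) + (17 + 27))*157 = (-10 + 44)*157 = 34*157 = 5338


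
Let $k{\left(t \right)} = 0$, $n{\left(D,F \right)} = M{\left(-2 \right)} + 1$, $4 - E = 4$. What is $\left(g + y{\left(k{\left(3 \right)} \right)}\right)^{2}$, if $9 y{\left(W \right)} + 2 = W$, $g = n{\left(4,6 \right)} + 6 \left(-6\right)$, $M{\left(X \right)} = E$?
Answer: $\frac{100489}{81} \approx 1240.6$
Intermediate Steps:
$E = 0$ ($E = 4 - 4 = 0$)
$M{\left(X \right)} = 0$
$n{\left(D,F \right)} = 1$ ($n{\left(D,F \right)} = 0 + 1 = 1$)
$g = -35$ ($g = 1 + 6 \left(-6\right) = 1 - 36 = -35$)
$y{\left(W \right)} = - \frac{2}{9} + \frac{W}{9}$
$\left(g + y{\left(k{\left(3 \right)} \right)}\right)^{2} = \left(-35 + \left(- \frac{2}{9} + \frac{1}{9} \cdot 0\right)\right)^{2} = \left(-35 + \left(- \frac{2}{9} + 0\right)\right)^{2} = \left(-35 - \frac{2}{9}\right)^{2} = \left(- \frac{317}{9}\right)^{2} = \frac{100489}{81}$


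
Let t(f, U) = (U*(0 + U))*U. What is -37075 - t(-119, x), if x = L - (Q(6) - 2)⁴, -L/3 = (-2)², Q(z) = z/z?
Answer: -34878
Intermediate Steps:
Q(z) = 1
L = -12 (L = -3*(-2)² = -3*4 = -12)
x = -13 (x = -12 - (1 - 2)⁴ = -12 - 1*(-1)⁴ = -12 - 1*1 = -12 - 1 = -13)
t(f, U) = U³ (t(f, U) = (U*U)*U = U²*U = U³)
-37075 - t(-119, x) = -37075 - 1*(-13)³ = -37075 - 1*(-2197) = -37075 + 2197 = -34878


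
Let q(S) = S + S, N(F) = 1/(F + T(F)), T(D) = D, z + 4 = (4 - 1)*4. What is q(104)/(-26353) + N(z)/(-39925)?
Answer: -132896753/16834296400 ≈ -0.0078944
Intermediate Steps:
z = 8 (z = -4 + (4 - 1)*4 = -4 + 3*4 = -4 + 12 = 8)
N(F) = 1/(2*F) (N(F) = 1/(F + F) = 1/(2*F))
q(S) = 2*S
q(104)/(-26353) + N(z)/(-39925) = (2*104)/(-26353) + ((1/2)/8)/(-39925) = 208*(-1/26353) + ((1/2)*(1/8))*(-1/39925) = -208/26353 + (1/16)*(-1/39925) = -208/26353 - 1/638800 = -132896753/16834296400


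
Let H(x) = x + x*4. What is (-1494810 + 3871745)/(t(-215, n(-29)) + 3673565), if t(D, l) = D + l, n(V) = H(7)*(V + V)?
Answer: 475387/734264 ≈ 0.64743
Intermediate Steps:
H(x) = 5*x (H(x) = x + 4*x = 5*x)
n(V) = 70*V (n(V) = (5*7)*(V + V) = 35*(2*V) = 70*V)
(-1494810 + 3871745)/(t(-215, n(-29)) + 3673565) = (-1494810 + 3871745)/((-215 + 70*(-29)) + 3673565) = 2376935/((-215 - 2030) + 3673565) = 2376935/(-2245 + 3673565) = 2376935/3671320 = 2376935*(1/3671320) = 475387/734264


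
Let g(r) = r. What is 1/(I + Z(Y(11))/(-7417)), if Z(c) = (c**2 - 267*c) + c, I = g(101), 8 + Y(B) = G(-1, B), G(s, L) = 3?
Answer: 7417/747762 ≈ 0.0099189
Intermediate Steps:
Y(B) = -5 (Y(B) = -8 + 3 = -5)
I = 101
Z(c) = c**2 - 266*c
1/(I + Z(Y(11))/(-7417)) = 1/(101 - 5*(-266 - 5)/(-7417)) = 1/(101 - 5*(-271)*(-1/7417)) = 1/(101 + 1355*(-1/7417)) = 1/(101 - 1355/7417) = 1/(747762/7417) = 7417/747762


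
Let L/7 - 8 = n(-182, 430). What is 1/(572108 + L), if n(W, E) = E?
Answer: 1/575174 ≈ 1.7386e-6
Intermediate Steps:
L = 3066 (L = 56 + 7*430 = 56 + 3010 = 3066)
1/(572108 + L) = 1/(572108 + 3066) = 1/575174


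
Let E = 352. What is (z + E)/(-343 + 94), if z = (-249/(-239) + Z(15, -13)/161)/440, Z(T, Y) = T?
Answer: -2979835597/2107879620 ≈ -1.4137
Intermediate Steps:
z = 21837/8465380 (z = (-249/(-239) + 15/161)/440 = (-249*(-1/239) + 15*(1/161))*(1/440) = (249/239 + 15/161)*(1/440) = (43674/38479)*(1/440) = 21837/8465380 ≈ 0.0025796)
(z + E)/(-343 + 94) = (21837/8465380 + 352)/(-343 + 94) = (2979835597/8465380)/(-249) = (2979835597/8465380)*(-1/249) = -2979835597/2107879620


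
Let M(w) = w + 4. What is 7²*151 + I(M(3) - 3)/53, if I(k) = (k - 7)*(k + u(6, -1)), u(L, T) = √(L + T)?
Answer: 392135/53 - 3*√5/53 ≈ 7398.6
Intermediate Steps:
M(w) = 4 + w
I(k) = (-7 + k)*(k + √5) (I(k) = (k - 7)*(k + √(6 - 1)) = (-7 + k)*(k + √5))
7²*151 + I(M(3) - 3)/53 = 7²*151 + (((4 + 3) - 3)² - 7*((4 + 3) - 3) - 7*√5 + ((4 + 3) - 3)*√5)/53 = 49*151 + ((7 - 3)² - 7*(7 - 3) - 7*√5 + (7 - 3)*√5)*(1/53) = 7399 + (4² - 7*4 - 7*√5 + 4*√5)*(1/53) = 7399 + (16 - 28 - 7*√5 + 4*√5)*(1/53) = 7399 + (-12 - 3*√5)*(1/53) = 7399 + (-12/53 - 3*√5/53) = 392135/53 - 3*√5/53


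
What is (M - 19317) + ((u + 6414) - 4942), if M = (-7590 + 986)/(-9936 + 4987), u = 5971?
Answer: -58757822/4949 ≈ -11873.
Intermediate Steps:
M = 6604/4949 (M = -6604/(-4949) = -6604*(-1/4949) = 6604/4949 ≈ 1.3344)
(M - 19317) + ((u + 6414) - 4942) = (6604/4949 - 19317) + ((5971 + 6414) - 4942) = -95593229/4949 + (12385 - 4942) = -95593229/4949 + 7443 = -58757822/4949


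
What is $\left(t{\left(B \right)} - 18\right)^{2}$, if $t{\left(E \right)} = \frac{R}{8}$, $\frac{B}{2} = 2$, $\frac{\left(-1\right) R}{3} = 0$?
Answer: $324$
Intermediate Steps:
$R = 0$ ($R = \left(-3\right) 0 = 0$)
$B = 4$ ($B = 2 \cdot 2 = 4$)
$t{\left(E \right)} = 0$ ($t{\left(E \right)} = \frac{0}{8} = 0 \cdot \frac{1}{8} = 0$)
$\left(t{\left(B \right)} - 18\right)^{2} = \left(0 - 18\right)^{2} = \left(-18\right)^{2} = 324$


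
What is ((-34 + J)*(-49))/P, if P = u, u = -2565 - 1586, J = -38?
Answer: -504/593 ≈ -0.84992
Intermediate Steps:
u = -4151
P = -4151
((-34 + J)*(-49))/P = ((-34 - 38)*(-49))/(-4151) = -72*(-49)*(-1/4151) = 3528*(-1/4151) = -504/593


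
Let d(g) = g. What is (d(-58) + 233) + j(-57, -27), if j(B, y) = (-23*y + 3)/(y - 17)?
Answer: 1769/11 ≈ 160.82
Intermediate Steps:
j(B, y) = (3 - 23*y)/(-17 + y)
(d(-58) + 233) + j(-57, -27) = (-58 + 233) + (3 - 23*(-27))/(-17 - 27) = 175 + (3 + 621)/(-44) = 175 - 1/44*624 = 175 - 156/11 = 1769/11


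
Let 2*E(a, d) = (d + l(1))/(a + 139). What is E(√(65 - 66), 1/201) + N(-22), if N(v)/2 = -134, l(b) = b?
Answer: -1040823457/3883722 - 101*I/3883722 ≈ -268.0 - 2.6006e-5*I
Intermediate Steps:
N(v) = -268 (N(v) = 2*(-134) = -268)
E(a, d) = (1 + d)/(2*(139 + a)) (E(a, d) = ((d + 1)/(a + 139))/2 = ((1 + d)/(139 + a))/2 = (1 + d)/(2*(139 + a)))
E(√(65 - 66), 1/201) + N(-22) = (1 + 1/201)/(2*(139 + √(65 - 66))) - 268 = (1 + 1/201)/(2*(139 + √(-1))) - 268 = (½)*(202/201)/(139 + I) - 268 = (½)*((139 - I)/19322)*(202/201) - 268 = (14039/3883722 - 101*I/3883722) - 268 = -1040823457/3883722 - 101*I/3883722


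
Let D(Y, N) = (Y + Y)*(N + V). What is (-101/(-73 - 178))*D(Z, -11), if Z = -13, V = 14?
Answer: -7878/251 ≈ -31.386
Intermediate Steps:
D(Y, N) = 2*Y*(14 + N) (D(Y, N) = (Y + Y)*(N + 14) = (2*Y)*(14 + N) = 2*Y*(14 + N))
(-101/(-73 - 178))*D(Z, -11) = (-101/(-73 - 178))*(2*(-13)*(14 - 11)) = (-101/(-251))*(2*(-13)*3) = -101*(-1/251)*(-78) = (101/251)*(-78) = -7878/251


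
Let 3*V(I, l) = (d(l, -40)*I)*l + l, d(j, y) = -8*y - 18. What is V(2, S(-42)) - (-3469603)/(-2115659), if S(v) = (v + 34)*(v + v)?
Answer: 286710638077/2115659 ≈ 1.3552e+5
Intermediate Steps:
S(v) = 2*v*(34 + v) (S(v) = (34 + v)*(2*v) = 2*v*(34 + v))
d(j, y) = -18 - 8*y
V(I, l) = l/3 + 302*I*l/3 (V(I, l) = (((-18 - 8*(-40))*I)*l + l)/3 = (((-18 + 320)*I)*l + l)/3 = ((302*I)*l + l)/3 = (302*I*l + l)/3 = (l + 302*I*l)/3 = l/3 + 302*I*l/3)
V(2, S(-42)) - (-3469603)/(-2115659) = (2*(-42)*(34 - 42))*(1 + 302*2)/3 - (-3469603)/(-2115659) = (2*(-42)*(-8))*(1 + 604)/3 - (-3469603)*(-1)/2115659 = (⅓)*672*605 - 1*3469603/2115659 = 135520 - 3469603/2115659 = 286710638077/2115659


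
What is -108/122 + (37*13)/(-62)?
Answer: -32689/3782 ≈ -8.6433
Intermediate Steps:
-108/122 + (37*13)/(-62) = -108*1/122 + 481*(-1/62) = -54/61 - 481/62 = -32689/3782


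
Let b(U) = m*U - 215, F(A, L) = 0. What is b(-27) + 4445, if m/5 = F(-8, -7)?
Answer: 4230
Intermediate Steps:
m = 0 (m = 5*0 = 0)
b(U) = -215 (b(U) = 0*U - 215 = 0 - 215 = -215)
b(-27) + 4445 = -215 + 4445 = 4230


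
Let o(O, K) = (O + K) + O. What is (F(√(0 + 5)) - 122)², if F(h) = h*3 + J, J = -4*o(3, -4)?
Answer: 16945 - 780*√5 ≈ 15201.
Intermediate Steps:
o(O, K) = K + 2*O (o(O, K) = (K + O) + O = K + 2*O)
J = -8 (J = -4*(-4 + 2*3) = -4*(-4 + 6) = -4*2 = -8)
F(h) = -8 + 3*h (F(h) = h*3 - 8 = 3*h - 8 = -8 + 3*h)
(F(√(0 + 5)) - 122)² = ((-8 + 3*√(0 + 5)) - 122)² = ((-8 + 3*√5) - 122)² = (-130 + 3*√5)²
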